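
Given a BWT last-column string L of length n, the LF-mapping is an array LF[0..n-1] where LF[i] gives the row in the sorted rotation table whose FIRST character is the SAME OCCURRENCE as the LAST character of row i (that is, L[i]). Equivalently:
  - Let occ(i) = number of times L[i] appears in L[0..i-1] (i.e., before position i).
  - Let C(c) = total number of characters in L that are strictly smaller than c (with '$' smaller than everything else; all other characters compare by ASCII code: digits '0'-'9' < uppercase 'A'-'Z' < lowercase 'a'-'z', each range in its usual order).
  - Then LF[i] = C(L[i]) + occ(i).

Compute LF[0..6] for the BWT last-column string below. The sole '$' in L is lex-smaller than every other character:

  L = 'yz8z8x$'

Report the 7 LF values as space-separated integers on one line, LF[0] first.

Char counts: '$':1, '8':2, 'x':1, 'y':1, 'z':2
C (first-col start): C('$')=0, C('8')=1, C('x')=3, C('y')=4, C('z')=5
L[0]='y': occ=0, LF[0]=C('y')+0=4+0=4
L[1]='z': occ=0, LF[1]=C('z')+0=5+0=5
L[2]='8': occ=0, LF[2]=C('8')+0=1+0=1
L[3]='z': occ=1, LF[3]=C('z')+1=5+1=6
L[4]='8': occ=1, LF[4]=C('8')+1=1+1=2
L[5]='x': occ=0, LF[5]=C('x')+0=3+0=3
L[6]='$': occ=0, LF[6]=C('$')+0=0+0=0

Answer: 4 5 1 6 2 3 0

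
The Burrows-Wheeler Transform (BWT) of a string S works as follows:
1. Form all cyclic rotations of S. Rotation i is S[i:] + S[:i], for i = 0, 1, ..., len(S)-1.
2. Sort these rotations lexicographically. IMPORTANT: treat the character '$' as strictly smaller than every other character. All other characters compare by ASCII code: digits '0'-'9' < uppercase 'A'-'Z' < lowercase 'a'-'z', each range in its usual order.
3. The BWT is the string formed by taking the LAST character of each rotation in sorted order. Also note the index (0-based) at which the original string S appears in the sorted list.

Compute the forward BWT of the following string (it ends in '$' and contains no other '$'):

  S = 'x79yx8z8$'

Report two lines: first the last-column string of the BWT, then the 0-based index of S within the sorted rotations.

All 9 rotations (rotation i = S[i:]+S[:i]):
  rot[0] = x79yx8z8$
  rot[1] = 79yx8z8$x
  rot[2] = 9yx8z8$x7
  rot[3] = yx8z8$x79
  rot[4] = x8z8$x79y
  rot[5] = 8z8$x79yx
  rot[6] = z8$x79yx8
  rot[7] = 8$x79yx8z
  rot[8] = $x79yx8z8
Sorted (with $ < everything):
  sorted[0] = $x79yx8z8  (last char: '8')
  sorted[1] = 79yx8z8$x  (last char: 'x')
  sorted[2] = 8$x79yx8z  (last char: 'z')
  sorted[3] = 8z8$x79yx  (last char: 'x')
  sorted[4] = 9yx8z8$x7  (last char: '7')
  sorted[5] = x79yx8z8$  (last char: '$')
  sorted[6] = x8z8$x79y  (last char: 'y')
  sorted[7] = yx8z8$x79  (last char: '9')
  sorted[8] = z8$x79yx8  (last char: '8')
Last column: 8xzx7$y98
Original string S is at sorted index 5

Answer: 8xzx7$y98
5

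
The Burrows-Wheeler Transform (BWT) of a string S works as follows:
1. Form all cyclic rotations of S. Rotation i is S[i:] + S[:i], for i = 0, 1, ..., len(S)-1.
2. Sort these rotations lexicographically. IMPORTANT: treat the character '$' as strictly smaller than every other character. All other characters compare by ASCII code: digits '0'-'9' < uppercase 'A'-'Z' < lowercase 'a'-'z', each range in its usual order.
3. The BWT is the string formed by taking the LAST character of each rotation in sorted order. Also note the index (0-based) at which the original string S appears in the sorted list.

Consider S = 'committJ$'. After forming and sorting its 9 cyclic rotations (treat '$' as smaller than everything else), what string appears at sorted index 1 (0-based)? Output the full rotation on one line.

Answer: J$committ

Derivation:
All 9 rotations (rotation i = S[i:]+S[:i]):
  rot[0] = committJ$
  rot[1] = ommittJ$c
  rot[2] = mmittJ$co
  rot[3] = mittJ$com
  rot[4] = ittJ$comm
  rot[5] = ttJ$commi
  rot[6] = tJ$commit
  rot[7] = J$committ
  rot[8] = $committJ
Sorted (with $ < everything):
  sorted[0] = $committJ
  sorted[1] = J$committ
  sorted[2] = committJ$
  sorted[3] = ittJ$comm
  sorted[4] = mittJ$com
  sorted[5] = mmittJ$co
  sorted[6] = ommittJ$c
  sorted[7] = tJ$commit
  sorted[8] = ttJ$commi
sorted[1] = J$committ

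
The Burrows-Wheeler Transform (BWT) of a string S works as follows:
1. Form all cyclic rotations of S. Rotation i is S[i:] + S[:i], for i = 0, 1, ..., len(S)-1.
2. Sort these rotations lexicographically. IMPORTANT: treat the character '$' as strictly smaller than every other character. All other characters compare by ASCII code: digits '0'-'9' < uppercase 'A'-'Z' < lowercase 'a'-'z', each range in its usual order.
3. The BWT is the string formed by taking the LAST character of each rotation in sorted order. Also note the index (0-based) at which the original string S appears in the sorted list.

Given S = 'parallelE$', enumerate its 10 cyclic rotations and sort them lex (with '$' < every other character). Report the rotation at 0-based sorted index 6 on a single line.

Answer: lelE$paral

Derivation:
All 10 rotations (rotation i = S[i:]+S[:i]):
  rot[0] = parallelE$
  rot[1] = arallelE$p
  rot[2] = rallelE$pa
  rot[3] = allelE$par
  rot[4] = llelE$para
  rot[5] = lelE$paral
  rot[6] = elE$parall
  rot[7] = lE$paralle
  rot[8] = E$parallel
  rot[9] = $parallelE
Sorted (with $ < everything):
  sorted[0] = $parallelE
  sorted[1] = E$parallel
  sorted[2] = allelE$par
  sorted[3] = arallelE$p
  sorted[4] = elE$parall
  sorted[5] = lE$paralle
  sorted[6] = lelE$paral
  sorted[7] = llelE$para
  sorted[8] = parallelE$
  sorted[9] = rallelE$pa
sorted[6] = lelE$paral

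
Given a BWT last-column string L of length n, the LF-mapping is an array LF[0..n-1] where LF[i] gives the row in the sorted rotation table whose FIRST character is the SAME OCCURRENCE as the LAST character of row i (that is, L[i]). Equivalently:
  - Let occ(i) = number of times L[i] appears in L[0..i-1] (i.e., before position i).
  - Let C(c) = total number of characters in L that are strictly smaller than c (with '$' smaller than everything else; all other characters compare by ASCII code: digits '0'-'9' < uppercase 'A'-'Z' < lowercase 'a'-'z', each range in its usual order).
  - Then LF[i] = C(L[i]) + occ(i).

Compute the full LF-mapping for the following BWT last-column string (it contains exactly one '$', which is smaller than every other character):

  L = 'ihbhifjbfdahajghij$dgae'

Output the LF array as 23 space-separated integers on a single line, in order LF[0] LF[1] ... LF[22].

Char counts: '$':1, 'a':3, 'b':2, 'd':2, 'e':1, 'f':2, 'g':2, 'h':4, 'i':3, 'j':3
C (first-col start): C('$')=0, C('a')=1, C('b')=4, C('d')=6, C('e')=8, C('f')=9, C('g')=11, C('h')=13, C('i')=17, C('j')=20
L[0]='i': occ=0, LF[0]=C('i')+0=17+0=17
L[1]='h': occ=0, LF[1]=C('h')+0=13+0=13
L[2]='b': occ=0, LF[2]=C('b')+0=4+0=4
L[3]='h': occ=1, LF[3]=C('h')+1=13+1=14
L[4]='i': occ=1, LF[4]=C('i')+1=17+1=18
L[5]='f': occ=0, LF[5]=C('f')+0=9+0=9
L[6]='j': occ=0, LF[6]=C('j')+0=20+0=20
L[7]='b': occ=1, LF[7]=C('b')+1=4+1=5
L[8]='f': occ=1, LF[8]=C('f')+1=9+1=10
L[9]='d': occ=0, LF[9]=C('d')+0=6+0=6
L[10]='a': occ=0, LF[10]=C('a')+0=1+0=1
L[11]='h': occ=2, LF[11]=C('h')+2=13+2=15
L[12]='a': occ=1, LF[12]=C('a')+1=1+1=2
L[13]='j': occ=1, LF[13]=C('j')+1=20+1=21
L[14]='g': occ=0, LF[14]=C('g')+0=11+0=11
L[15]='h': occ=3, LF[15]=C('h')+3=13+3=16
L[16]='i': occ=2, LF[16]=C('i')+2=17+2=19
L[17]='j': occ=2, LF[17]=C('j')+2=20+2=22
L[18]='$': occ=0, LF[18]=C('$')+0=0+0=0
L[19]='d': occ=1, LF[19]=C('d')+1=6+1=7
L[20]='g': occ=1, LF[20]=C('g')+1=11+1=12
L[21]='a': occ=2, LF[21]=C('a')+2=1+2=3
L[22]='e': occ=0, LF[22]=C('e')+0=8+0=8

Answer: 17 13 4 14 18 9 20 5 10 6 1 15 2 21 11 16 19 22 0 7 12 3 8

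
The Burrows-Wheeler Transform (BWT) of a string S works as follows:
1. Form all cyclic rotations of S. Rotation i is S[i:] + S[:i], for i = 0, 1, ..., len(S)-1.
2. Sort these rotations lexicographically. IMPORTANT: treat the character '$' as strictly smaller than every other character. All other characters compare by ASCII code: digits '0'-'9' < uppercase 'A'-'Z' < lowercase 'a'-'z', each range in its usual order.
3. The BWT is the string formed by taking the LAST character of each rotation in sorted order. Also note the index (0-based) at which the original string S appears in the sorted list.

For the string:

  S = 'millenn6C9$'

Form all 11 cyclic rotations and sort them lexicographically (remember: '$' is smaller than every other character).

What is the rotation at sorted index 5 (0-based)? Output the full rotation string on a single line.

All 11 rotations (rotation i = S[i:]+S[:i]):
  rot[0] = millenn6C9$
  rot[1] = illenn6C9$m
  rot[2] = llenn6C9$mi
  rot[3] = lenn6C9$mil
  rot[4] = enn6C9$mill
  rot[5] = nn6C9$mille
  rot[6] = n6C9$millen
  rot[7] = 6C9$millenn
  rot[8] = C9$millenn6
  rot[9] = 9$millenn6C
  rot[10] = $millenn6C9
Sorted (with $ < everything):
  sorted[0] = $millenn6C9
  sorted[1] = 6C9$millenn
  sorted[2] = 9$millenn6C
  sorted[3] = C9$millenn6
  sorted[4] = enn6C9$mill
  sorted[5] = illenn6C9$m
  sorted[6] = lenn6C9$mil
  sorted[7] = llenn6C9$mi
  sorted[8] = millenn6C9$
  sorted[9] = n6C9$millen
  sorted[10] = nn6C9$mille
sorted[5] = illenn6C9$m

Answer: illenn6C9$m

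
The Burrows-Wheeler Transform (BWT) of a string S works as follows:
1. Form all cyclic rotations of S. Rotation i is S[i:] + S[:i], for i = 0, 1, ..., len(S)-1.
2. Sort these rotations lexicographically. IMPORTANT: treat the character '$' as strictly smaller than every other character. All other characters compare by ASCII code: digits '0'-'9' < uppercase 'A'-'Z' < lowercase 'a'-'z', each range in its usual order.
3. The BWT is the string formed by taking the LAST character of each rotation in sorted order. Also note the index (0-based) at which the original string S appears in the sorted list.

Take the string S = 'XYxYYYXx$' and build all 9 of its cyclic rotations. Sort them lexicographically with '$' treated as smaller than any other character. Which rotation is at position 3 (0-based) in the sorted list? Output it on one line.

Answer: YXx$XYxYY

Derivation:
All 9 rotations (rotation i = S[i:]+S[:i]):
  rot[0] = XYxYYYXx$
  rot[1] = YxYYYXx$X
  rot[2] = xYYYXx$XY
  rot[3] = YYYXx$XYx
  rot[4] = YYXx$XYxY
  rot[5] = YXx$XYxYY
  rot[6] = Xx$XYxYYY
  rot[7] = x$XYxYYYX
  rot[8] = $XYxYYYXx
Sorted (with $ < everything):
  sorted[0] = $XYxYYYXx
  sorted[1] = XYxYYYXx$
  sorted[2] = Xx$XYxYYY
  sorted[3] = YXx$XYxYY
  sorted[4] = YYXx$XYxY
  sorted[5] = YYYXx$XYx
  sorted[6] = YxYYYXx$X
  sorted[7] = x$XYxYYYX
  sorted[8] = xYYYXx$XY
sorted[3] = YXx$XYxYY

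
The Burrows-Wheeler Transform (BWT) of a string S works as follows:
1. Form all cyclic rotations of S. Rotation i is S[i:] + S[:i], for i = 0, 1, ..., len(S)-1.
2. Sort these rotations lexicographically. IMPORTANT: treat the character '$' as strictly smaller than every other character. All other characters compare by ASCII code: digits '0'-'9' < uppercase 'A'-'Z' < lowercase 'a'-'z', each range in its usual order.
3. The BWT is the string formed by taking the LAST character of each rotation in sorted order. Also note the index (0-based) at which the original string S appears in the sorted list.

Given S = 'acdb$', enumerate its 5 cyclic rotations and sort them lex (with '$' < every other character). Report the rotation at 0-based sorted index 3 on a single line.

All 5 rotations (rotation i = S[i:]+S[:i]):
  rot[0] = acdb$
  rot[1] = cdb$a
  rot[2] = db$ac
  rot[3] = b$acd
  rot[4] = $acdb
Sorted (with $ < everything):
  sorted[0] = $acdb
  sorted[1] = acdb$
  sorted[2] = b$acd
  sorted[3] = cdb$a
  sorted[4] = db$ac
sorted[3] = cdb$a

Answer: cdb$a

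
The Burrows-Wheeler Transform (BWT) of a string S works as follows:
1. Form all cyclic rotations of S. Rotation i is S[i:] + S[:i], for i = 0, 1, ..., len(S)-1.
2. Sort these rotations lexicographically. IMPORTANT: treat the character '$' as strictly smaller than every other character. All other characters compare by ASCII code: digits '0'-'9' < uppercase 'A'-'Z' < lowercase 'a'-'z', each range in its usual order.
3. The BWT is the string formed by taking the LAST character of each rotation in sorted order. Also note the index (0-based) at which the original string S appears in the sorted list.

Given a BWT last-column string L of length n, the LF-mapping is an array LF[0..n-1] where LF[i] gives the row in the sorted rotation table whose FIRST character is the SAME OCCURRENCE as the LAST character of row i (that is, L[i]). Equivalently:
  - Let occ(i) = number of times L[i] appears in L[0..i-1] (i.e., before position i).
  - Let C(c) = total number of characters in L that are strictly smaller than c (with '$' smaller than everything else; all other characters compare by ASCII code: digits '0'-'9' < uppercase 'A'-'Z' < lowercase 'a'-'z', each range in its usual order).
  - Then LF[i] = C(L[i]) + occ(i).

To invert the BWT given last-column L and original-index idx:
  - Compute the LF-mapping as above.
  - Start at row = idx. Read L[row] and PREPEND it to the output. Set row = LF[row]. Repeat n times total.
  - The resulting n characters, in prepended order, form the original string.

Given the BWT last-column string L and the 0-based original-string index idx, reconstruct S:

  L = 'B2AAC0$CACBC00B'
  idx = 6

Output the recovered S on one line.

Answer: A0CBBCC20A0CAB$

Derivation:
LF mapping: 8 4 5 6 11 1 0 12 7 13 9 14 2 3 10
Walk LF starting at row 6, prepending L[row]:
  step 1: row=6, L[6]='$', prepend. Next row=LF[6]=0
  step 2: row=0, L[0]='B', prepend. Next row=LF[0]=8
  step 3: row=8, L[8]='A', prepend. Next row=LF[8]=7
  step 4: row=7, L[7]='C', prepend. Next row=LF[7]=12
  step 5: row=12, L[12]='0', prepend. Next row=LF[12]=2
  step 6: row=2, L[2]='A', prepend. Next row=LF[2]=5
  step 7: row=5, L[5]='0', prepend. Next row=LF[5]=1
  step 8: row=1, L[1]='2', prepend. Next row=LF[1]=4
  step 9: row=4, L[4]='C', prepend. Next row=LF[4]=11
  step 10: row=11, L[11]='C', prepend. Next row=LF[11]=14
  step 11: row=14, L[14]='B', prepend. Next row=LF[14]=10
  step 12: row=10, L[10]='B', prepend. Next row=LF[10]=9
  step 13: row=9, L[9]='C', prepend. Next row=LF[9]=13
  step 14: row=13, L[13]='0', prepend. Next row=LF[13]=3
  step 15: row=3, L[3]='A', prepend. Next row=LF[3]=6
Reversed output: A0CBBCC20A0CAB$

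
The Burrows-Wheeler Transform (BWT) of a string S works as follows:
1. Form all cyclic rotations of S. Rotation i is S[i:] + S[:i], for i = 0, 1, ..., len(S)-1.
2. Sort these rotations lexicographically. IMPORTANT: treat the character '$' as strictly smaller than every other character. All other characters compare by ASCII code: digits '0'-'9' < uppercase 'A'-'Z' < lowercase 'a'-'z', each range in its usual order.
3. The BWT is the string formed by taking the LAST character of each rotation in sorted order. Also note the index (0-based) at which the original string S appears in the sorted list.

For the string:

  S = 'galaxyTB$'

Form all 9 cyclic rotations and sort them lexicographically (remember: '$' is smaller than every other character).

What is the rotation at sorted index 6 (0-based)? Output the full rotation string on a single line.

All 9 rotations (rotation i = S[i:]+S[:i]):
  rot[0] = galaxyTB$
  rot[1] = alaxyTB$g
  rot[2] = laxyTB$ga
  rot[3] = axyTB$gal
  rot[4] = xyTB$gala
  rot[5] = yTB$galax
  rot[6] = TB$galaxy
  rot[7] = B$galaxyT
  rot[8] = $galaxyTB
Sorted (with $ < everything):
  sorted[0] = $galaxyTB
  sorted[1] = B$galaxyT
  sorted[2] = TB$galaxy
  sorted[3] = alaxyTB$g
  sorted[4] = axyTB$gal
  sorted[5] = galaxyTB$
  sorted[6] = laxyTB$ga
  sorted[7] = xyTB$gala
  sorted[8] = yTB$galax
sorted[6] = laxyTB$ga

Answer: laxyTB$ga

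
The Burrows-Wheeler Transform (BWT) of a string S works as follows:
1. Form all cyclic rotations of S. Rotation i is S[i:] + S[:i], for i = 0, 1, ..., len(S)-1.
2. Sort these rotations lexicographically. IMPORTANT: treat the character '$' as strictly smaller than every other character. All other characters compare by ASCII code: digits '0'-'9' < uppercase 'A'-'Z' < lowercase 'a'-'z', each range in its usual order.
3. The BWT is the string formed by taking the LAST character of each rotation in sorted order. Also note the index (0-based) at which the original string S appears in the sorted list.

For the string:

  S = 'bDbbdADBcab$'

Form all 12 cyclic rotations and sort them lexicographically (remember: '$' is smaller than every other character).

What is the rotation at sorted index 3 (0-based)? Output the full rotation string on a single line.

All 12 rotations (rotation i = S[i:]+S[:i]):
  rot[0] = bDbbdADBcab$
  rot[1] = DbbdADBcab$b
  rot[2] = bbdADBcab$bD
  rot[3] = bdADBcab$bDb
  rot[4] = dADBcab$bDbb
  rot[5] = ADBcab$bDbbd
  rot[6] = DBcab$bDbbdA
  rot[7] = Bcab$bDbbdAD
  rot[8] = cab$bDbbdADB
  rot[9] = ab$bDbbdADBc
  rot[10] = b$bDbbdADBca
  rot[11] = $bDbbdADBcab
Sorted (with $ < everything):
  sorted[0] = $bDbbdADBcab
  sorted[1] = ADBcab$bDbbd
  sorted[2] = Bcab$bDbbdAD
  sorted[3] = DBcab$bDbbdA
  sorted[4] = DbbdADBcab$b
  sorted[5] = ab$bDbbdADBc
  sorted[6] = b$bDbbdADBca
  sorted[7] = bDbbdADBcab$
  sorted[8] = bbdADBcab$bD
  sorted[9] = bdADBcab$bDb
  sorted[10] = cab$bDbbdADB
  sorted[11] = dADBcab$bDbb
sorted[3] = DBcab$bDbbdA

Answer: DBcab$bDbbdA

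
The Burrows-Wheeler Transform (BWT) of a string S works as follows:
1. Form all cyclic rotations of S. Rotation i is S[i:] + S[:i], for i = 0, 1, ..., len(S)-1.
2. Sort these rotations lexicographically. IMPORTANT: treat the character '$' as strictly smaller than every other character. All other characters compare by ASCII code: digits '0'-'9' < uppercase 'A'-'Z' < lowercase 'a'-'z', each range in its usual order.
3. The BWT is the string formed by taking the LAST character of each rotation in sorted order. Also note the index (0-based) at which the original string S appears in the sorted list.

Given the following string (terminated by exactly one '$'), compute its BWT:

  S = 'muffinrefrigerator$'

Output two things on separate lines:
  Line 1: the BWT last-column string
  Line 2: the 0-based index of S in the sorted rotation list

All 19 rotations (rotation i = S[i:]+S[:i]):
  rot[0] = muffinrefrigerator$
  rot[1] = uffinrefrigerator$m
  rot[2] = ffinrefrigerator$mu
  rot[3] = finrefrigerator$muf
  rot[4] = inrefrigerator$muff
  rot[5] = nrefrigerator$muffi
  rot[6] = refrigerator$muffin
  rot[7] = efrigerator$muffinr
  rot[8] = frigerator$muffinre
  rot[9] = rigerator$muffinref
  rot[10] = igerator$muffinrefr
  rot[11] = gerator$muffinrefri
  rot[12] = erator$muffinrefrig
  rot[13] = rator$muffinrefrige
  rot[14] = ator$muffinrefriger
  rot[15] = tor$muffinrefrigera
  rot[16] = or$muffinrefrigerat
  rot[17] = r$muffinrefrigerato
  rot[18] = $muffinrefrigerator
Sorted (with $ < everything):
  sorted[0] = $muffinrefrigerator  (last char: 'r')
  sorted[1] = ator$muffinrefriger  (last char: 'r')
  sorted[2] = efrigerator$muffinr  (last char: 'r')
  sorted[3] = erator$muffinrefrig  (last char: 'g')
  sorted[4] = ffinrefrigerator$mu  (last char: 'u')
  sorted[5] = finrefrigerator$muf  (last char: 'f')
  sorted[6] = frigerator$muffinre  (last char: 'e')
  sorted[7] = gerator$muffinrefri  (last char: 'i')
  sorted[8] = igerator$muffinrefr  (last char: 'r')
  sorted[9] = inrefrigerator$muff  (last char: 'f')
  sorted[10] = muffinrefrigerator$  (last char: '$')
  sorted[11] = nrefrigerator$muffi  (last char: 'i')
  sorted[12] = or$muffinrefrigerat  (last char: 't')
  sorted[13] = r$muffinrefrigerato  (last char: 'o')
  sorted[14] = rator$muffinrefrige  (last char: 'e')
  sorted[15] = refrigerator$muffin  (last char: 'n')
  sorted[16] = rigerator$muffinref  (last char: 'f')
  sorted[17] = tor$muffinrefrigera  (last char: 'a')
  sorted[18] = uffinrefrigerator$m  (last char: 'm')
Last column: rrrgufeirf$itoenfam
Original string S is at sorted index 10

Answer: rrrgufeirf$itoenfam
10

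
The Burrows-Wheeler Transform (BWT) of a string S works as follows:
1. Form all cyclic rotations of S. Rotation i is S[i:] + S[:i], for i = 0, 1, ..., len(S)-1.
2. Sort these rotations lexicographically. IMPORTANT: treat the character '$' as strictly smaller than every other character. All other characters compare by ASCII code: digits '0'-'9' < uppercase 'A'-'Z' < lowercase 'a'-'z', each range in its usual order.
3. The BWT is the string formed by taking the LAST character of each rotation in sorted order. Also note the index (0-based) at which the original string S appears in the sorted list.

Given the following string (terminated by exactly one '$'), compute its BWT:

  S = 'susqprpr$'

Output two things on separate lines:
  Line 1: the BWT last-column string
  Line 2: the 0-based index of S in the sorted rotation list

Answer: rrqsppu$s
7

Derivation:
All 9 rotations (rotation i = S[i:]+S[:i]):
  rot[0] = susqprpr$
  rot[1] = usqprpr$s
  rot[2] = sqprpr$su
  rot[3] = qprpr$sus
  rot[4] = prpr$susq
  rot[5] = rpr$susqp
  rot[6] = pr$susqpr
  rot[7] = r$susqprp
  rot[8] = $susqprpr
Sorted (with $ < everything):
  sorted[0] = $susqprpr  (last char: 'r')
  sorted[1] = pr$susqpr  (last char: 'r')
  sorted[2] = prpr$susq  (last char: 'q')
  sorted[3] = qprpr$sus  (last char: 's')
  sorted[4] = r$susqprp  (last char: 'p')
  sorted[5] = rpr$susqp  (last char: 'p')
  sorted[6] = sqprpr$su  (last char: 'u')
  sorted[7] = susqprpr$  (last char: '$')
  sorted[8] = usqprpr$s  (last char: 's')
Last column: rrqsppu$s
Original string S is at sorted index 7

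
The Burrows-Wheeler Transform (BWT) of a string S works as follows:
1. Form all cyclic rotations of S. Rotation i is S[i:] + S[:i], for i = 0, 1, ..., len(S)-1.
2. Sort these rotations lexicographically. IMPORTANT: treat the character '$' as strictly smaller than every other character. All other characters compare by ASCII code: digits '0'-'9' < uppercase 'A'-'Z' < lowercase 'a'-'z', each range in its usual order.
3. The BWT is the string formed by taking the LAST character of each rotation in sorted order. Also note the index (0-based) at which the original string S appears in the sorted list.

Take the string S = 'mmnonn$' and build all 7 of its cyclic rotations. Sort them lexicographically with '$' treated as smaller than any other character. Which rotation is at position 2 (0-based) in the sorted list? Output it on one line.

Answer: mnonn$m

Derivation:
All 7 rotations (rotation i = S[i:]+S[:i]):
  rot[0] = mmnonn$
  rot[1] = mnonn$m
  rot[2] = nonn$mm
  rot[3] = onn$mmn
  rot[4] = nn$mmno
  rot[5] = n$mmnon
  rot[6] = $mmnonn
Sorted (with $ < everything):
  sorted[0] = $mmnonn
  sorted[1] = mmnonn$
  sorted[2] = mnonn$m
  sorted[3] = n$mmnon
  sorted[4] = nn$mmno
  sorted[5] = nonn$mm
  sorted[6] = onn$mmn
sorted[2] = mnonn$m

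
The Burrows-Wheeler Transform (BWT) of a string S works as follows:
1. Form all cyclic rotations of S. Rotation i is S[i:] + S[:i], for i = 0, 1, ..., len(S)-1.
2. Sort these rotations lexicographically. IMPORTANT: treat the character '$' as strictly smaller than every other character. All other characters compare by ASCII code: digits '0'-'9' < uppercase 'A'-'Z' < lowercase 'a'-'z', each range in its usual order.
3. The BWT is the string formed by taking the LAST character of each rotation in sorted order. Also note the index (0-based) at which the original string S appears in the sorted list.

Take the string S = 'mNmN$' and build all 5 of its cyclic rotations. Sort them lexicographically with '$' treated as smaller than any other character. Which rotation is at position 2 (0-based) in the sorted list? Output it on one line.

Answer: NmN$m

Derivation:
All 5 rotations (rotation i = S[i:]+S[:i]):
  rot[0] = mNmN$
  rot[1] = NmN$m
  rot[2] = mN$mN
  rot[3] = N$mNm
  rot[4] = $mNmN
Sorted (with $ < everything):
  sorted[0] = $mNmN
  sorted[1] = N$mNm
  sorted[2] = NmN$m
  sorted[3] = mN$mN
  sorted[4] = mNmN$
sorted[2] = NmN$m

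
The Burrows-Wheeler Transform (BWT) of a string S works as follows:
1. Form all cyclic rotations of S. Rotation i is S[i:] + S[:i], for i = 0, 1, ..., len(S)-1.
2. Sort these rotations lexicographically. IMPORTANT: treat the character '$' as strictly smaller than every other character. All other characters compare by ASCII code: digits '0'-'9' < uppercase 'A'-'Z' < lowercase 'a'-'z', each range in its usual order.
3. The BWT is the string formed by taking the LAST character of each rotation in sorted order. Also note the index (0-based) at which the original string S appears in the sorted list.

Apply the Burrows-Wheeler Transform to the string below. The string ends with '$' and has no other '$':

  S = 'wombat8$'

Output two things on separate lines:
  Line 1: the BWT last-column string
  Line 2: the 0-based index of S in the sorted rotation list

Answer: 8tbmowa$
7

Derivation:
All 8 rotations (rotation i = S[i:]+S[:i]):
  rot[0] = wombat8$
  rot[1] = ombat8$w
  rot[2] = mbat8$wo
  rot[3] = bat8$wom
  rot[4] = at8$womb
  rot[5] = t8$womba
  rot[6] = 8$wombat
  rot[7] = $wombat8
Sorted (with $ < everything):
  sorted[0] = $wombat8  (last char: '8')
  sorted[1] = 8$wombat  (last char: 't')
  sorted[2] = at8$womb  (last char: 'b')
  sorted[3] = bat8$wom  (last char: 'm')
  sorted[4] = mbat8$wo  (last char: 'o')
  sorted[5] = ombat8$w  (last char: 'w')
  sorted[6] = t8$womba  (last char: 'a')
  sorted[7] = wombat8$  (last char: '$')
Last column: 8tbmowa$
Original string S is at sorted index 7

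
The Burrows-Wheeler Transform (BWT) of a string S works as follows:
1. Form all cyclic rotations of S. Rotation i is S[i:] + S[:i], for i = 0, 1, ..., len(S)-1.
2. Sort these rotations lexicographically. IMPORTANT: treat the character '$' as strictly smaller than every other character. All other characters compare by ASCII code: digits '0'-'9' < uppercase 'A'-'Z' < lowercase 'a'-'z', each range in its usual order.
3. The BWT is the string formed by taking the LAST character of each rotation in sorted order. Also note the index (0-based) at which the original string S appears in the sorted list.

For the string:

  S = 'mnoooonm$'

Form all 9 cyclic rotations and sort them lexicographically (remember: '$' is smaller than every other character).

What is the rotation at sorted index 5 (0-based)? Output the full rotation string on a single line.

Answer: onm$mnooo

Derivation:
All 9 rotations (rotation i = S[i:]+S[:i]):
  rot[0] = mnoooonm$
  rot[1] = noooonm$m
  rot[2] = oooonm$mn
  rot[3] = ooonm$mno
  rot[4] = oonm$mnoo
  rot[5] = onm$mnooo
  rot[6] = nm$mnoooo
  rot[7] = m$mnoooon
  rot[8] = $mnoooonm
Sorted (with $ < everything):
  sorted[0] = $mnoooonm
  sorted[1] = m$mnoooon
  sorted[2] = mnoooonm$
  sorted[3] = nm$mnoooo
  sorted[4] = noooonm$m
  sorted[5] = onm$mnooo
  sorted[6] = oonm$mnoo
  sorted[7] = ooonm$mno
  sorted[8] = oooonm$mn
sorted[5] = onm$mnooo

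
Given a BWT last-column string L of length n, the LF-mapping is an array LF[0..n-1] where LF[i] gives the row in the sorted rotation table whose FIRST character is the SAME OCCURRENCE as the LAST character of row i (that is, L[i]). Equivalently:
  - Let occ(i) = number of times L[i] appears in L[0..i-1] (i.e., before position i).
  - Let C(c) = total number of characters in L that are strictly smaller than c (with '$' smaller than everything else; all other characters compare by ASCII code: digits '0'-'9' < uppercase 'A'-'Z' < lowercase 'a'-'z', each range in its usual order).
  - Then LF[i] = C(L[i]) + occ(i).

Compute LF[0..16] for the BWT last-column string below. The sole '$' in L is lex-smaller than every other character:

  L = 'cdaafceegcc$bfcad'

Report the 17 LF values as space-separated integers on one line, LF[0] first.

Char counts: '$':1, 'a':3, 'b':1, 'c':5, 'd':2, 'e':2, 'f':2, 'g':1
C (first-col start): C('$')=0, C('a')=1, C('b')=4, C('c')=5, C('d')=10, C('e')=12, C('f')=14, C('g')=16
L[0]='c': occ=0, LF[0]=C('c')+0=5+0=5
L[1]='d': occ=0, LF[1]=C('d')+0=10+0=10
L[2]='a': occ=0, LF[2]=C('a')+0=1+0=1
L[3]='a': occ=1, LF[3]=C('a')+1=1+1=2
L[4]='f': occ=0, LF[4]=C('f')+0=14+0=14
L[5]='c': occ=1, LF[5]=C('c')+1=5+1=6
L[6]='e': occ=0, LF[6]=C('e')+0=12+0=12
L[7]='e': occ=1, LF[7]=C('e')+1=12+1=13
L[8]='g': occ=0, LF[8]=C('g')+0=16+0=16
L[9]='c': occ=2, LF[9]=C('c')+2=5+2=7
L[10]='c': occ=3, LF[10]=C('c')+3=5+3=8
L[11]='$': occ=0, LF[11]=C('$')+0=0+0=0
L[12]='b': occ=0, LF[12]=C('b')+0=4+0=4
L[13]='f': occ=1, LF[13]=C('f')+1=14+1=15
L[14]='c': occ=4, LF[14]=C('c')+4=5+4=9
L[15]='a': occ=2, LF[15]=C('a')+2=1+2=3
L[16]='d': occ=1, LF[16]=C('d')+1=10+1=11

Answer: 5 10 1 2 14 6 12 13 16 7 8 0 4 15 9 3 11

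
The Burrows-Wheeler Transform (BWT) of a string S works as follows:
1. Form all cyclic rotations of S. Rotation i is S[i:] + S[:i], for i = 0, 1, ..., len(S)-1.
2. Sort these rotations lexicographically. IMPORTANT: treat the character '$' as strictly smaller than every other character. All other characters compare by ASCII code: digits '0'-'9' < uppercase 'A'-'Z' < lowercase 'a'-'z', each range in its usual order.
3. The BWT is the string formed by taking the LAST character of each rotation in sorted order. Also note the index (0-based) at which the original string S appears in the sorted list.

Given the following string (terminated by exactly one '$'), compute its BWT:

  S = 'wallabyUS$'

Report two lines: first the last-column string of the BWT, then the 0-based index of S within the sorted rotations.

All 10 rotations (rotation i = S[i:]+S[:i]):
  rot[0] = wallabyUS$
  rot[1] = allabyUS$w
  rot[2] = llabyUS$wa
  rot[3] = labyUS$wal
  rot[4] = abyUS$wall
  rot[5] = byUS$walla
  rot[6] = yUS$wallab
  rot[7] = US$wallaby
  rot[8] = S$wallabyU
  rot[9] = $wallabyUS
Sorted (with $ < everything):
  sorted[0] = $wallabyUS  (last char: 'S')
  sorted[1] = S$wallabyU  (last char: 'U')
  sorted[2] = US$wallaby  (last char: 'y')
  sorted[3] = abyUS$wall  (last char: 'l')
  sorted[4] = allabyUS$w  (last char: 'w')
  sorted[5] = byUS$walla  (last char: 'a')
  sorted[6] = labyUS$wal  (last char: 'l')
  sorted[7] = llabyUS$wa  (last char: 'a')
  sorted[8] = wallabyUS$  (last char: '$')
  sorted[9] = yUS$wallab  (last char: 'b')
Last column: SUylwala$b
Original string S is at sorted index 8

Answer: SUylwala$b
8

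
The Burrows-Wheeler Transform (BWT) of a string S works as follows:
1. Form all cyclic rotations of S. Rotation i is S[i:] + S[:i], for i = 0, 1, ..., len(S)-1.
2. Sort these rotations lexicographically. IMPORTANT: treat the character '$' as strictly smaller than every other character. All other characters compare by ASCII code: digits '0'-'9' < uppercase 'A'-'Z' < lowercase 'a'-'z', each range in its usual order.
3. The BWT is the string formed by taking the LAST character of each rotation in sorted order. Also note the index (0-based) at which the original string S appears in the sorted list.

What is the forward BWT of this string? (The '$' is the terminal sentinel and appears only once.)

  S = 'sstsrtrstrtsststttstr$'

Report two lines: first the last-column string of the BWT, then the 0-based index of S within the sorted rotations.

All 22 rotations (rotation i = S[i:]+S[:i]):
  rot[0] = sstsrtrstrtsststttstr$
  rot[1] = stsrtrstrtsststttstr$s
  rot[2] = tsrtrstrtsststttstr$ss
  rot[3] = srtrstrtsststttstr$sst
  rot[4] = rtrstrtsststttstr$ssts
  rot[5] = trstrtsststttstr$sstsr
  rot[6] = rstrtsststttstr$sstsrt
  rot[7] = strtsststttstr$sstsrtr
  rot[8] = trtsststttstr$sstsrtrs
  rot[9] = rtsststttstr$sstsrtrst
  rot[10] = tsststttstr$sstsrtrstr
  rot[11] = sststttstr$sstsrtrstrt
  rot[12] = ststttstr$sstsrtrstrts
  rot[13] = tstttstr$sstsrtrstrtss
  rot[14] = stttstr$sstsrtrstrtsst
  rot[15] = tttstr$sstsrtrstrtssts
  rot[16] = ttstr$sstsrtrstrtsstst
  rot[17] = tstr$sstsrtrstrtsststt
  rot[18] = str$sstsrtrstrtsststtt
  rot[19] = tr$sstsrtrstrtsststtts
  rot[20] = r$sstsrtrstrtsststttst
  rot[21] = $sstsrtrstrtsststttstr
Sorted (with $ < everything):
  sorted[0] = $sstsrtrstrtsststttstr  (last char: 'r')
  sorted[1] = r$sstsrtrstrtsststttst  (last char: 't')
  sorted[2] = rstrtsststttstr$sstsrt  (last char: 't')
  sorted[3] = rtrstrtsststttstr$ssts  (last char: 's')
  sorted[4] = rtsststttstr$sstsrtrst  (last char: 't')
  sorted[5] = srtrstrtsststttstr$sst  (last char: 't')
  sorted[6] = sstsrtrstrtsststttstr$  (last char: '$')
  sorted[7] = sststttstr$sstsrtrstrt  (last char: 't')
  sorted[8] = str$sstsrtrstrtsststtt  (last char: 't')
  sorted[9] = strtsststttstr$sstsrtr  (last char: 'r')
  sorted[10] = stsrtrstrtsststttstr$s  (last char: 's')
  sorted[11] = ststttstr$sstsrtrstrts  (last char: 's')
  sorted[12] = stttstr$sstsrtrstrtsst  (last char: 't')
  sorted[13] = tr$sstsrtrstrtsststtts  (last char: 's')
  sorted[14] = trstrtsststttstr$sstsr  (last char: 'r')
  sorted[15] = trtsststttstr$sstsrtrs  (last char: 's')
  sorted[16] = tsrtrstrtsststttstr$ss  (last char: 's')
  sorted[17] = tsststttstr$sstsrtrstr  (last char: 'r')
  sorted[18] = tstr$sstsrtrstrtsststt  (last char: 't')
  sorted[19] = tstttstr$sstsrtrstrtss  (last char: 's')
  sorted[20] = ttstr$sstsrtrstrtsstst  (last char: 't')
  sorted[21] = tttstr$sstsrtrstrtssts  (last char: 's')
Last column: rttstt$ttrsstsrssrtsts
Original string S is at sorted index 6

Answer: rttstt$ttrsstsrssrtsts
6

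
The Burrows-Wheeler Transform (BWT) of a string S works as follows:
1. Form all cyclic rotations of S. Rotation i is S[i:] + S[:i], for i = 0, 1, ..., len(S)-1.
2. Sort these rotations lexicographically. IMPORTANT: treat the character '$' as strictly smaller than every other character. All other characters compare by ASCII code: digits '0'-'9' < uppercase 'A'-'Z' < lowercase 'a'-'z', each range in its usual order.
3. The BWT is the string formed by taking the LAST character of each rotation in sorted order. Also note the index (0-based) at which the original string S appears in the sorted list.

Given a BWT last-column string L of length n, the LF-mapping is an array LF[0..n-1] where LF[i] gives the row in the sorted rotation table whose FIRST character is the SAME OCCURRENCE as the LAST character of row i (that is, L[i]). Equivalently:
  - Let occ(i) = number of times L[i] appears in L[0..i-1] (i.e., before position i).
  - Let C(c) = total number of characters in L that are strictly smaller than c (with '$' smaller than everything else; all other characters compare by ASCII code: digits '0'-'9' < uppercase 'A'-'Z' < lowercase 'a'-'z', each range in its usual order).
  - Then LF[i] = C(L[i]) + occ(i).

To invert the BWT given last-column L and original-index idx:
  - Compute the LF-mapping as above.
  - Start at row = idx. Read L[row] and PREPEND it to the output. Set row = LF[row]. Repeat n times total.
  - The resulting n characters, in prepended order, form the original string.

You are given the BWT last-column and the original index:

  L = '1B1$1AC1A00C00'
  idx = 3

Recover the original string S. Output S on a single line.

Answer: 0C10A110CB0A1$

Derivation:
LF mapping: 5 11 6 0 7 9 12 8 10 1 2 13 3 4
Walk LF starting at row 3, prepending L[row]:
  step 1: row=3, L[3]='$', prepend. Next row=LF[3]=0
  step 2: row=0, L[0]='1', prepend. Next row=LF[0]=5
  step 3: row=5, L[5]='A', prepend. Next row=LF[5]=9
  step 4: row=9, L[9]='0', prepend. Next row=LF[9]=1
  step 5: row=1, L[1]='B', prepend. Next row=LF[1]=11
  step 6: row=11, L[11]='C', prepend. Next row=LF[11]=13
  step 7: row=13, L[13]='0', prepend. Next row=LF[13]=4
  step 8: row=4, L[4]='1', prepend. Next row=LF[4]=7
  step 9: row=7, L[7]='1', prepend. Next row=LF[7]=8
  step 10: row=8, L[8]='A', prepend. Next row=LF[8]=10
  step 11: row=10, L[10]='0', prepend. Next row=LF[10]=2
  step 12: row=2, L[2]='1', prepend. Next row=LF[2]=6
  step 13: row=6, L[6]='C', prepend. Next row=LF[6]=12
  step 14: row=12, L[12]='0', prepend. Next row=LF[12]=3
Reversed output: 0C10A110CB0A1$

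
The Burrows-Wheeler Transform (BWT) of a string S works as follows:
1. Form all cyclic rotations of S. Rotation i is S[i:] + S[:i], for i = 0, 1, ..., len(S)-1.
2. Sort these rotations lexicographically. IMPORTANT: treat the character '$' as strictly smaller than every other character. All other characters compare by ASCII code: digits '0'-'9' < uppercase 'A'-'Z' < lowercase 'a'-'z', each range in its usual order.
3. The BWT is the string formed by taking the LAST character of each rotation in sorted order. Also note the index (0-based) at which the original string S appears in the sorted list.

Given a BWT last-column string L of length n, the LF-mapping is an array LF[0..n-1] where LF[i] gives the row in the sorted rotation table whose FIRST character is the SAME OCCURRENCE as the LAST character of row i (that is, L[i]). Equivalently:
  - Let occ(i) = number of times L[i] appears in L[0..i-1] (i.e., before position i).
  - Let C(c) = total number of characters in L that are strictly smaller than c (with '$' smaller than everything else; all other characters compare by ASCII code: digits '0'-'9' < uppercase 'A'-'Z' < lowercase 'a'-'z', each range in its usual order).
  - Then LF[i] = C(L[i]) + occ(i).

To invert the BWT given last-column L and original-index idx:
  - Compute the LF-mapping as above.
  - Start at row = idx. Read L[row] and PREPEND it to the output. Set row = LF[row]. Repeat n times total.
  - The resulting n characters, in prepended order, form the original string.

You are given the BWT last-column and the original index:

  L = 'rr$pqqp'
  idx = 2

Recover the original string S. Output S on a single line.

Answer: prpqqr$

Derivation:
LF mapping: 5 6 0 1 3 4 2
Walk LF starting at row 2, prepending L[row]:
  step 1: row=2, L[2]='$', prepend. Next row=LF[2]=0
  step 2: row=0, L[0]='r', prepend. Next row=LF[0]=5
  step 3: row=5, L[5]='q', prepend. Next row=LF[5]=4
  step 4: row=4, L[4]='q', prepend. Next row=LF[4]=3
  step 5: row=3, L[3]='p', prepend. Next row=LF[3]=1
  step 6: row=1, L[1]='r', prepend. Next row=LF[1]=6
  step 7: row=6, L[6]='p', prepend. Next row=LF[6]=2
Reversed output: prpqqr$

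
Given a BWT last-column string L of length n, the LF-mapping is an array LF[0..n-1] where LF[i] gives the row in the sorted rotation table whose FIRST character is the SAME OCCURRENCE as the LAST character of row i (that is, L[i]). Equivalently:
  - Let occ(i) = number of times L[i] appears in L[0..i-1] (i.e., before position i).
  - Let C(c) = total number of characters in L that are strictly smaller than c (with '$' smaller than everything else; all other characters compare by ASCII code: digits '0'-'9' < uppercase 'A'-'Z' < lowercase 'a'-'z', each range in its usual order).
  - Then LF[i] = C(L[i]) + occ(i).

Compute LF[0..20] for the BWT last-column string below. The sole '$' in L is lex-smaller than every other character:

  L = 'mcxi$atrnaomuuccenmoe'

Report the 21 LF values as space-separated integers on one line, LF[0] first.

Answer: 9 3 20 8 0 1 17 16 12 2 14 10 18 19 4 5 6 13 11 15 7

Derivation:
Char counts: '$':1, 'a':2, 'c':3, 'e':2, 'i':1, 'm':3, 'n':2, 'o':2, 'r':1, 't':1, 'u':2, 'x':1
C (first-col start): C('$')=0, C('a')=1, C('c')=3, C('e')=6, C('i')=8, C('m')=9, C('n')=12, C('o')=14, C('r')=16, C('t')=17, C('u')=18, C('x')=20
L[0]='m': occ=0, LF[0]=C('m')+0=9+0=9
L[1]='c': occ=0, LF[1]=C('c')+0=3+0=3
L[2]='x': occ=0, LF[2]=C('x')+0=20+0=20
L[3]='i': occ=0, LF[3]=C('i')+0=8+0=8
L[4]='$': occ=0, LF[4]=C('$')+0=0+0=0
L[5]='a': occ=0, LF[5]=C('a')+0=1+0=1
L[6]='t': occ=0, LF[6]=C('t')+0=17+0=17
L[7]='r': occ=0, LF[7]=C('r')+0=16+0=16
L[8]='n': occ=0, LF[8]=C('n')+0=12+0=12
L[9]='a': occ=1, LF[9]=C('a')+1=1+1=2
L[10]='o': occ=0, LF[10]=C('o')+0=14+0=14
L[11]='m': occ=1, LF[11]=C('m')+1=9+1=10
L[12]='u': occ=0, LF[12]=C('u')+0=18+0=18
L[13]='u': occ=1, LF[13]=C('u')+1=18+1=19
L[14]='c': occ=1, LF[14]=C('c')+1=3+1=4
L[15]='c': occ=2, LF[15]=C('c')+2=3+2=5
L[16]='e': occ=0, LF[16]=C('e')+0=6+0=6
L[17]='n': occ=1, LF[17]=C('n')+1=12+1=13
L[18]='m': occ=2, LF[18]=C('m')+2=9+2=11
L[19]='o': occ=1, LF[19]=C('o')+1=14+1=15
L[20]='e': occ=1, LF[20]=C('e')+1=6+1=7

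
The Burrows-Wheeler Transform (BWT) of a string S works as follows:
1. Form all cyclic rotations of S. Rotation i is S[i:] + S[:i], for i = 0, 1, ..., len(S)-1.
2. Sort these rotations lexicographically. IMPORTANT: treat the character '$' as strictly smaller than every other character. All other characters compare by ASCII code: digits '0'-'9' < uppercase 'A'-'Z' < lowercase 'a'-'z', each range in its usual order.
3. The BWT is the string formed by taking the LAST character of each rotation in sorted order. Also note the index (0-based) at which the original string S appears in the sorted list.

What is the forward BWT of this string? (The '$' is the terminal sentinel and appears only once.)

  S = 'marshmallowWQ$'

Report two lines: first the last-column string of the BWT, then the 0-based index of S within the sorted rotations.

Answer: QWwmmsalh$laro
9

Derivation:
All 14 rotations (rotation i = S[i:]+S[:i]):
  rot[0] = marshmallowWQ$
  rot[1] = arshmallowWQ$m
  rot[2] = rshmallowWQ$ma
  rot[3] = shmallowWQ$mar
  rot[4] = hmallowWQ$mars
  rot[5] = mallowWQ$marsh
  rot[6] = allowWQ$marshm
  rot[7] = llowWQ$marshma
  rot[8] = lowWQ$marshmal
  rot[9] = owWQ$marshmall
  rot[10] = wWQ$marshmallo
  rot[11] = WQ$marshmallow
  rot[12] = Q$marshmallowW
  rot[13] = $marshmallowWQ
Sorted (with $ < everything):
  sorted[0] = $marshmallowWQ  (last char: 'Q')
  sorted[1] = Q$marshmallowW  (last char: 'W')
  sorted[2] = WQ$marshmallow  (last char: 'w')
  sorted[3] = allowWQ$marshm  (last char: 'm')
  sorted[4] = arshmallowWQ$m  (last char: 'm')
  sorted[5] = hmallowWQ$mars  (last char: 's')
  sorted[6] = llowWQ$marshma  (last char: 'a')
  sorted[7] = lowWQ$marshmal  (last char: 'l')
  sorted[8] = mallowWQ$marsh  (last char: 'h')
  sorted[9] = marshmallowWQ$  (last char: '$')
  sorted[10] = owWQ$marshmall  (last char: 'l')
  sorted[11] = rshmallowWQ$ma  (last char: 'a')
  sorted[12] = shmallowWQ$mar  (last char: 'r')
  sorted[13] = wWQ$marshmallo  (last char: 'o')
Last column: QWwmmsalh$laro
Original string S is at sorted index 9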